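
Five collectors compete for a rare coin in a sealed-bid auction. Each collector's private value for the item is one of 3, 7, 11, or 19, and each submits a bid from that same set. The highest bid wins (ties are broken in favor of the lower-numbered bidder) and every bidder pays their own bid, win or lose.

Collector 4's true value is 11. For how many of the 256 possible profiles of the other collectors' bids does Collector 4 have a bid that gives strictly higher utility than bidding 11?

234

Others bid (3, 3, 3, 3): truth gives 0; bid 7 gives 4 > 0. Violating.
Others bid (3, 3, 3, 7): truth gives 0; bid 7 gives 4 > 0. Violating.
Others bid (3, 3, 3, 19): truth gives -11; bid 3 gives -3 > -11. Violating.
Others bid (3, 3, 7, 19): truth gives -11; bid 3 gives -3 > -11. Violating.
Others bid (3, 3, 3, 11): truth gives 0; no alternative beats it.
Others bid (3, 3, 7, 3): truth gives 0; no alternative beats it.
(Checking all 256 profiles: 234 have a profitable deviation, 22 do not.)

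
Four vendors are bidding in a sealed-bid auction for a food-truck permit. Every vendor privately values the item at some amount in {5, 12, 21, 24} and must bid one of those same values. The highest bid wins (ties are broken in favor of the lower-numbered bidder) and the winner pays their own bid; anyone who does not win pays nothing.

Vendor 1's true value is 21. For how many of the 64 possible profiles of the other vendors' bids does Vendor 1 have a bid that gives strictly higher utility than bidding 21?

Others bid (5, 5, 5): truth gives 0; bid 5 gives 16 > 0. Violating.
Others bid (5, 5, 12): truth gives 0; bid 12 gives 9 > 0. Violating.
Others bid (5, 12, 5): truth gives 0; bid 12 gives 9 > 0. Violating.
Others bid (5, 12, 12): truth gives 0; bid 12 gives 9 > 0. Violating.
Others bid (5, 5, 21): truth gives 0; no alternative beats it.
Others bid (5, 5, 24): truth gives 0; no alternative beats it.
(Checking all 64 profiles: 8 have a profitable deviation, 56 do not.)

8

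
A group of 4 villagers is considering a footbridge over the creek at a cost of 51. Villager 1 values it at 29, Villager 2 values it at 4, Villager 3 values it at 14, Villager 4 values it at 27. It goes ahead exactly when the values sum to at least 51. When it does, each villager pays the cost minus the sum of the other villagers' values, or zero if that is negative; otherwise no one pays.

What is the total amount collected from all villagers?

Total value 74 ≥ cost 51, so it is built.
Villager 1: others sum to 45; max(0, 51 - 45) = 6.
Villager 2: others sum to 70; max(0, 51 - 70) = 0.
Villager 3: others sum to 60; max(0, 51 - 60) = 0.
Villager 4: others sum to 47; max(0, 51 - 47) = 4.
Total collected = 6 + 0 + 0 + 4 = 10.

10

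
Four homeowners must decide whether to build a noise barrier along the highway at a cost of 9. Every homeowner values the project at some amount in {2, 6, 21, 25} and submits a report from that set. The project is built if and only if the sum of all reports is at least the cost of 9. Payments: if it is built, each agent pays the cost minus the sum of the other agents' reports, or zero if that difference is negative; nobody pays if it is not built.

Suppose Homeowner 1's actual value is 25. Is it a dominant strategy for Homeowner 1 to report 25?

Check each profile of the others' reports and compare truth against every alternative report.
Others report (2, 2, 6): truth gives 25, best alternative gives 25.
Others report (2, 2, 21): truth gives 25, best alternative gives 25.
Others report (2, 2, 25): truth gives 25, best alternative gives 25.
Others report (2, 6, 2): truth gives 25, best alternative gives 25.
Others report (2, 6, 6): truth gives 25, best alternative gives 25.
Others report (2, 6, 21): truth gives 25, best alternative gives 25.
(Remaining 58 profiles checked similarly; truth is weakly best in each.)
In every case the truthful report is at least as good as any alternative, so it is a dominant strategy.

Yes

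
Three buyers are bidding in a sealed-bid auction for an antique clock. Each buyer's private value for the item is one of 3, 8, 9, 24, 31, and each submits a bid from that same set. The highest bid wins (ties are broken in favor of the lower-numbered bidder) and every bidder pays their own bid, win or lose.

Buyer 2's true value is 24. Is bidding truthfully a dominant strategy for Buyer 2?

No

Consider the case where Buyer 1 bids 3 and Buyer 3 bids 3.
Truthful bid 24: wins, pays 24, utility 24 - 24 = 0.
Bid 8 instead: wins, pays 8, utility 24 - 8 = 16.
Since 16 > 0, bidding 8 is strictly better here, so truthful bidding is not dominant.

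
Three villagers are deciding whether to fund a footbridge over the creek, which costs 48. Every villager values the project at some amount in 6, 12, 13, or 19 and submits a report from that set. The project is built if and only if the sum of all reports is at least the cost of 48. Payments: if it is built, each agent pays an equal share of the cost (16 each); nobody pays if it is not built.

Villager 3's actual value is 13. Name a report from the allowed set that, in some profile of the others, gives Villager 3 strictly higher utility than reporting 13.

6

Suppose Villager 1 reports 19 and Villager 2 reports 19.
Report 13: project built, pays 16, utility 13 - 16 = -3.
Report 6: project not built, utility 0.
So reporting 6 beats truth here (0 > -3).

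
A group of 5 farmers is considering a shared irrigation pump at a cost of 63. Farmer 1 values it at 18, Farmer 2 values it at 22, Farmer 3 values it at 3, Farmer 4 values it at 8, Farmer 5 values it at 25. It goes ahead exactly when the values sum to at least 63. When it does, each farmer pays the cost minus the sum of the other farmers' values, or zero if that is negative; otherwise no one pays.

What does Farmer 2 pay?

Total value 76 ≥ cost 63, so the project is built.
The other farmers' values sum to 54.
Cost minus that sum is 63 - 54 = 9.

9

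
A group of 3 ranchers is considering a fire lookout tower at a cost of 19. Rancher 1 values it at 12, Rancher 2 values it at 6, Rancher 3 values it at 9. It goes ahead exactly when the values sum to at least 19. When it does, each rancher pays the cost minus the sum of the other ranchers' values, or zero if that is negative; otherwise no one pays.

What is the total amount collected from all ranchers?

Total value 27 ≥ cost 19, so it is built.
Rancher 1: others sum to 15; max(0, 19 - 15) = 4.
Rancher 2: others sum to 21; max(0, 19 - 21) = 0.
Rancher 3: others sum to 18; max(0, 19 - 18) = 1.
Total collected = 4 + 0 + 1 = 5.

5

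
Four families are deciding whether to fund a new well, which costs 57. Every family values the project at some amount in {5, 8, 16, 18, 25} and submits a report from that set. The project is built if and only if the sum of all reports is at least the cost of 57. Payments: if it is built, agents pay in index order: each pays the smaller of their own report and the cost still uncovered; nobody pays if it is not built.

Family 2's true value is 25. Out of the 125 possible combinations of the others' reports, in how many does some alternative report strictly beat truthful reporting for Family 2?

81

Others report (5, 16, 18): truth gives 0; report 18 gives 7 > 0. Violating.
Others report (5, 16, 25): truth gives 0; report 16 gives 9 > 0. Violating.
Others report (5, 18, 16): truth gives 0; report 18 gives 7 > 0. Violating.
Others report (5, 18, 18): truth gives 0; report 16 gives 9 > 0. Violating.
Others report (5, 5, 5): truth gives 0; no alternative beats it.
Others report (5, 5, 8): truth gives 0; no alternative beats it.
(Checking all 125 profiles: 81 have a profitable deviation, 44 do not.)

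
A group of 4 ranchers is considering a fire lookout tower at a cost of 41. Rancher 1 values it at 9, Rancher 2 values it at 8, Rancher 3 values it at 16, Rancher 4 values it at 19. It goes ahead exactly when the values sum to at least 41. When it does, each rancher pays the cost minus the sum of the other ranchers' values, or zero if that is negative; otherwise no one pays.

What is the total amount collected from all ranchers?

Total value 52 ≥ cost 41, so it is built.
Rancher 1: others sum to 43; max(0, 41 - 43) = 0.
Rancher 2: others sum to 44; max(0, 41 - 44) = 0.
Rancher 3: others sum to 36; max(0, 41 - 36) = 5.
Rancher 4: others sum to 33; max(0, 41 - 33) = 8.
Total collected = 0 + 0 + 5 + 8 = 13.

13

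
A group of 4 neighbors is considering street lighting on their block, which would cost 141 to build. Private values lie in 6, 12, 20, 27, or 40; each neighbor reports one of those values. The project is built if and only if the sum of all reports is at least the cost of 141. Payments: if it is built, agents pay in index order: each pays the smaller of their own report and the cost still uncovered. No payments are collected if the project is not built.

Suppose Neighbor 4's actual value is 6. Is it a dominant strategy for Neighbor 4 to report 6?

Yes

Check each profile of the others' reports and compare truth against every alternative report.
Others report (6, 6, 6): truth gives 0, best alternative gives 0.
Others report (6, 6, 12): truth gives 0, best alternative gives 0.
Others report (6, 6, 20): truth gives 0, best alternative gives 0.
Others report (6, 6, 27): truth gives 0, best alternative gives 0.
Others report (6, 6, 40): truth gives 0, best alternative gives 0.
Others report (6, 12, 6): truth gives 0, best alternative gives 0.
(Remaining 119 profiles checked similarly; truth is weakly best in each.)
In every case the truthful report is at least as good as any alternative, so it is a dominant strategy.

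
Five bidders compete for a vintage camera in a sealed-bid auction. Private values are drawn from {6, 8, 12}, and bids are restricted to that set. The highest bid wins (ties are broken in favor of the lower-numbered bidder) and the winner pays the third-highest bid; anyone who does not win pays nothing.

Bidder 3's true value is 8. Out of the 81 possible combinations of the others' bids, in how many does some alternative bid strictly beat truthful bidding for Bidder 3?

Others bid (6, 6, 6, 12): truth gives 0; bid 12 gives 2 > 0. Violating.
Others bid (6, 6, 12, 6): truth gives 0; bid 12 gives 2 > 0. Violating.
Others bid (6, 8, 6, 6): truth gives 0; bid 12 gives 2 > 0. Violating.
Others bid (8, 6, 6, 6): truth gives 0; bid 12 gives 2 > 0. Violating.
Others bid (6, 6, 6, 6): truth gives 2; no alternative beats it.
Others bid (6, 6, 6, 8): truth gives 2; no alternative beats it.
(Checking all 81 profiles: 4 have a profitable deviation, 77 do not.)

4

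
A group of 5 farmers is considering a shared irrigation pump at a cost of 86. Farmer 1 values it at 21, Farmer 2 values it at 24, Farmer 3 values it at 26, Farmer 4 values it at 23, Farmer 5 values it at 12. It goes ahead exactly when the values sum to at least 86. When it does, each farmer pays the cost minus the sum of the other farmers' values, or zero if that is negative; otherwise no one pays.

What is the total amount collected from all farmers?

Total value 106 ≥ cost 86, so it is built.
Farmer 1: others sum to 85; max(0, 86 - 85) = 1.
Farmer 2: others sum to 82; max(0, 86 - 82) = 4.
Farmer 3: others sum to 80; max(0, 86 - 80) = 6.
Farmer 4: others sum to 83; max(0, 86 - 83) = 3.
Farmer 5: others sum to 94; max(0, 86 - 94) = 0.
Total collected = 1 + 4 + 6 + 3 + 0 = 14.

14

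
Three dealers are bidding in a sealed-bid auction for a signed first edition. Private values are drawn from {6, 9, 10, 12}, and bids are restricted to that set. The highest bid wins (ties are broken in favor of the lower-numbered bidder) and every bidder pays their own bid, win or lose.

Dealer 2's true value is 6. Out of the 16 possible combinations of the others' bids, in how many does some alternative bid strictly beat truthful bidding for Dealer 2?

6

Others bid (6, 6): truth gives -6; bid 9 gives -3 > -6. Violating.
Others bid (6, 9): truth gives -6; bid 9 gives -3 > -6. Violating.
Others bid (6, 10): truth gives -6; bid 10 gives -4 > -6. Violating.
Others bid (9, 6): truth gives -6; bid 10 gives -4 > -6. Violating.
Others bid (6, 12): truth gives -6; no alternative beats it.
Others bid (9, 12): truth gives -6; no alternative beats it.
(Checking all 16 profiles: 6 have a profitable deviation, 10 do not.)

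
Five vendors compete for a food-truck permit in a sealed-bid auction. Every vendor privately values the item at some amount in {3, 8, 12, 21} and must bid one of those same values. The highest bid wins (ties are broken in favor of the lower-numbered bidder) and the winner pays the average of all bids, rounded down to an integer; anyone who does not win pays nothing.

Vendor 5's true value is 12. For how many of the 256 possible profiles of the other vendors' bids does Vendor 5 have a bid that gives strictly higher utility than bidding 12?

50

Others bid (3, 3, 3, 12): truth gives 0; bid 21 gives 4 > 0. Violating.
Others bid (3, 3, 8, 12): truth gives 0; bid 21 gives 3 > 0. Violating.
Others bid (3, 3, 12, 3): truth gives 0; bid 21 gives 4 > 0. Violating.
Others bid (3, 3, 12, 8): truth gives 0; bid 21 gives 3 > 0. Violating.
Others bid (3, 3, 3, 3): truth gives 8; no alternative beats it.
Others bid (3, 3, 3, 8): truth gives 7; no alternative beats it.
(Checking all 256 profiles: 50 have a profitable deviation, 206 do not.)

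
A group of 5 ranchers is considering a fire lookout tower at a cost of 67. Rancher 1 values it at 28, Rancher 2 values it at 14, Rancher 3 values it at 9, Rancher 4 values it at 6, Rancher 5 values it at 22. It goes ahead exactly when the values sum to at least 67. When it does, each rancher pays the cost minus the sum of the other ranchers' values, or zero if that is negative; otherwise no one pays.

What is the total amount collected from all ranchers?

Total value 79 ≥ cost 67, so it is built.
Rancher 1: others sum to 51; max(0, 67 - 51) = 16.
Rancher 2: others sum to 65; max(0, 67 - 65) = 2.
Rancher 3: others sum to 70; max(0, 67 - 70) = 0.
Rancher 4: others sum to 73; max(0, 67 - 73) = 0.
Rancher 5: others sum to 57; max(0, 67 - 57) = 10.
Total collected = 16 + 2 + 0 + 0 + 10 = 28.

28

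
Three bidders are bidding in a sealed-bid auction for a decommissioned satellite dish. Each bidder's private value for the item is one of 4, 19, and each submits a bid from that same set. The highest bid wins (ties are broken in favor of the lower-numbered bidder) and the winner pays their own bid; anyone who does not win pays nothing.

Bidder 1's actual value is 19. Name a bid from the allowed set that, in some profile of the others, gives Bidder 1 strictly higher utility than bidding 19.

4

Suppose Bidder 2 bids 4 and Bidder 3 bids 4.
Bid 19: wins, pays 19, utility 19 - 19 = 0.
Bid 4: wins, pays 4, utility 19 - 4 = 15.
So bidding 4 beats truth here (15 > 0).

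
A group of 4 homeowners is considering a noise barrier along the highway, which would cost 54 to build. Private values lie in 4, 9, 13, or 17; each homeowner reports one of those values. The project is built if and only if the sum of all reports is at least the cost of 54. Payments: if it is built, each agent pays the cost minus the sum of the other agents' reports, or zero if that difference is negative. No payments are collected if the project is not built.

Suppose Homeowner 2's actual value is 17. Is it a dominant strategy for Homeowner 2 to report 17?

Check each profile of the others' reports and compare truth against every alternative report.
Others report (9, 13, 17): truth gives 2, best alternative gives 0.
Others report (9, 17, 13): truth gives 2, best alternative gives 0.
Others report (13, 9, 17): truth gives 2, best alternative gives 0.
Others report (13, 13, 13): truth gives 2, best alternative gives 0.
Others report (13, 17, 9): truth gives 2, best alternative gives 0.
Others report (17, 9, 13): truth gives 2, best alternative gives 0.
(Remaining 58 profiles checked similarly; truth is weakly best in each.)
In every case the truthful report is at least as good as any alternative, so it is a dominant strategy.

Yes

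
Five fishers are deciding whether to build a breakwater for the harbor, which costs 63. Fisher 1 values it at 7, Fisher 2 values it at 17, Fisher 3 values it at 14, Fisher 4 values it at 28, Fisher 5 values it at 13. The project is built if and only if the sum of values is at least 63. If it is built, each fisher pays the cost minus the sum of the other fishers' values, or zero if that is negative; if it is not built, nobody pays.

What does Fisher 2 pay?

1

Total value 79 ≥ cost 63, so the project is built.
The other fishers' values sum to 62.
Cost minus that sum is 63 - 62 = 1.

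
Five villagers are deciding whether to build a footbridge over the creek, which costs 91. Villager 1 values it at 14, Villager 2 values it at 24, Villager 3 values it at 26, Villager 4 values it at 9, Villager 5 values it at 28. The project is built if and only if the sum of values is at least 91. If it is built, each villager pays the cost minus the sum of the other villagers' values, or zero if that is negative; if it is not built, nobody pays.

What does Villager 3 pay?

16

Total value 101 ≥ cost 91, so the project is built.
The other villagers' values sum to 75.
Cost minus that sum is 91 - 75 = 16.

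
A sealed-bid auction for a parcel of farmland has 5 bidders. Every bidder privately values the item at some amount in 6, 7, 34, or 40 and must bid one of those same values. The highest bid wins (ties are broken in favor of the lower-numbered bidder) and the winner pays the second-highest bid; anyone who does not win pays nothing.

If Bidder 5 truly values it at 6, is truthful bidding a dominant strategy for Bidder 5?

Check each profile of the others' bids and compare truth against every alternative bid.
Others bid (6, 6, 6, 6): truth gives 0, best alternative gives 0.
Others bid (6, 6, 6, 7): truth gives 0, best alternative gives 0.
Others bid (6, 6, 6, 34): truth gives 0, best alternative gives 0.
Others bid (6, 6, 6, 40): truth gives 0, best alternative gives 0.
Others bid (6, 6, 7, 6): truth gives 0, best alternative gives 0.
Others bid (6, 6, 7, 7): truth gives 0, best alternative gives 0.
(Remaining 250 profiles checked similarly; truth is weakly best in each.)
In every case the truthful bid is at least as good as any alternative, so it is a dominant strategy.

Yes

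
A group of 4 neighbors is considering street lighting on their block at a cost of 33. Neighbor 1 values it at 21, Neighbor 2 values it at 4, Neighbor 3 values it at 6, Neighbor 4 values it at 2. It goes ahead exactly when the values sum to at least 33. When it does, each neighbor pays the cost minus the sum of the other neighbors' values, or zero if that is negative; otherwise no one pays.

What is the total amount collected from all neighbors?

33

Total value 33 ≥ cost 33, so it is built.
Neighbor 1: others sum to 12; max(0, 33 - 12) = 21.
Neighbor 2: others sum to 29; max(0, 33 - 29) = 4.
Neighbor 3: others sum to 27; max(0, 33 - 27) = 6.
Neighbor 4: others sum to 31; max(0, 33 - 31) = 2.
Total collected = 21 + 4 + 6 + 2 = 33.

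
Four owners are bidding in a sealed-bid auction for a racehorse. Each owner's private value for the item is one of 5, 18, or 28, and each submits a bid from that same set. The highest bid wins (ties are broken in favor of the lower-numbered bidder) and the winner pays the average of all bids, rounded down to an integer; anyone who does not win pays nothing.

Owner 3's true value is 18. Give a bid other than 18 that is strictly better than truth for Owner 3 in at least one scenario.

28

Suppose Owner 1 bids 5, Owner 2 bids 5 and Owner 4 bids 28.
Bid 18: loses, pays 0, utility 0.
Bid 28: wins, pays 16, utility 18 - 16 = 2.
So bidding 28 beats truth here (2 > 0).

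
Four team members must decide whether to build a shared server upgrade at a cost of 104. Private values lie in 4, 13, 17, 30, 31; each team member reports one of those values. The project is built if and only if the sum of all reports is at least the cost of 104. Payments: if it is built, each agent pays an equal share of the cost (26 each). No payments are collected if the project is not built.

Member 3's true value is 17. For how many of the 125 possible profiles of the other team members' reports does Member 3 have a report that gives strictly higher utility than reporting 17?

Others report (30, 30, 30): truth gives -9; report 4 gives 0 > -9. Violating.
Others report (30, 30, 31): truth gives -9; report 4 gives 0 > -9. Violating.
Others report (30, 31, 30): truth gives -9; report 4 gives 0 > -9. Violating.
Others report (30, 31, 31): truth gives -9; report 4 gives 0 > -9. Violating.
Others report (4, 4, 4): truth gives 0; no alternative beats it.
Others report (4, 4, 13): truth gives 0; no alternative beats it.
(Checking all 125 profiles: 8 have a profitable deviation, 117 do not.)

8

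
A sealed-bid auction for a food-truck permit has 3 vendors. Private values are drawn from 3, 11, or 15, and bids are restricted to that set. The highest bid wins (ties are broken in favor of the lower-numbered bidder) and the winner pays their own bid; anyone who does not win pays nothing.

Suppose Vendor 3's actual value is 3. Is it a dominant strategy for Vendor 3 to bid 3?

Check each profile of the others' bids and compare truth against every alternative bid.
Others bid (3, 3): truth gives 0, best alternative gives -8.
Others bid (3, 11): truth gives 0, best alternative gives 0.
Others bid (3, 15): truth gives 0, best alternative gives 0.
Others bid (11, 3): truth gives 0, best alternative gives 0.
Others bid (11, 11): truth gives 0, best alternative gives 0.
Others bid (11, 15): truth gives 0, best alternative gives 0.
(Remaining 3 profiles checked similarly; truth is weakly best in each.)
In every case the truthful bid is at least as good as any alternative, so it is a dominant strategy.

Yes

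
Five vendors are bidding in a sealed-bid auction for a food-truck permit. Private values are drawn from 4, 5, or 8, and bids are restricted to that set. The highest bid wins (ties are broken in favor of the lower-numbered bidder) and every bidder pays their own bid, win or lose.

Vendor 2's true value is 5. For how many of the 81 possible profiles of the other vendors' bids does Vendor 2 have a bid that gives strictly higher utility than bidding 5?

Others bid (4, 4, 4, 8): truth gives -5; bid 8 gives -3 > -5. Violating.
Others bid (4, 4, 5, 8): truth gives -5; bid 8 gives -3 > -5. Violating.
Others bid (4, 4, 8, 4): truth gives -5; bid 8 gives -3 > -5. Violating.
Others bid (4, 4, 8, 5): truth gives -5; bid 8 gives -3 > -5. Violating.
Others bid (4, 4, 4, 4): truth gives 0; no alternative beats it.
Others bid (4, 4, 4, 5): truth gives 0; no alternative beats it.
(Checking all 81 profiles: 73 have a profitable deviation, 8 do not.)

73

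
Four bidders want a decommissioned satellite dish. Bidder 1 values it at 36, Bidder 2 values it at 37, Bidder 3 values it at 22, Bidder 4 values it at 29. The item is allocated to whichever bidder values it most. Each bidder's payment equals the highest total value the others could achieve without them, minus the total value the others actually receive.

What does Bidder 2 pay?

36

Bidder 2 has the highest value and receives the item.
Without Bidder 2, the item would go to the next-highest value, 36, so the others could achieve 36.
With Bidder 2 present and winning, the others receive nothing, so their total is 0.
Payment = 36 - 0 = 36.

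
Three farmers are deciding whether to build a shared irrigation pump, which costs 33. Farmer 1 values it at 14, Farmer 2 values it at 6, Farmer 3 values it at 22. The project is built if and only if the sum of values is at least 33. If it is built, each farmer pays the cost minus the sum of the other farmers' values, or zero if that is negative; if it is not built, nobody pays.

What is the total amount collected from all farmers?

Total value 42 ≥ cost 33, so it is built.
Farmer 1: others sum to 28; max(0, 33 - 28) = 5.
Farmer 2: others sum to 36; max(0, 33 - 36) = 0.
Farmer 3: others sum to 20; max(0, 33 - 20) = 13.
Total collected = 5 + 0 + 13 = 18.

18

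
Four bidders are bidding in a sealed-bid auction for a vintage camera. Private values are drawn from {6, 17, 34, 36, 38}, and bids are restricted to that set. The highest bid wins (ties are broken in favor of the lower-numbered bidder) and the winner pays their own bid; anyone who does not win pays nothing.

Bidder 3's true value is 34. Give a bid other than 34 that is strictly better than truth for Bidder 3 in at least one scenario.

17

Suppose Bidder 1 bids 6, Bidder 2 bids 6 and Bidder 4 bids 6.
Bid 34: wins, pays 34, utility 34 - 34 = 0.
Bid 17: wins, pays 17, utility 34 - 17 = 17.
So bidding 17 beats truth here (17 > 0).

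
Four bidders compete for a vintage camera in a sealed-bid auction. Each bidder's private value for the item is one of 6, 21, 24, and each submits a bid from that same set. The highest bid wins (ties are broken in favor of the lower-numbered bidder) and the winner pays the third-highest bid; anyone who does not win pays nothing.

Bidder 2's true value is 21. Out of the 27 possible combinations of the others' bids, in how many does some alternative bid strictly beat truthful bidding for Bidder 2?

Others bid (6, 6, 24): truth gives 0; bid 24 gives 15 > 0. Violating.
Others bid (6, 24, 6): truth gives 0; bid 24 gives 15 > 0. Violating.
Others bid (21, 6, 6): truth gives 0; bid 24 gives 15 > 0. Violating.
Others bid (6, 6, 6): truth gives 15; no alternative beats it.
Others bid (6, 6, 21): truth gives 15; no alternative beats it.
(Checking all 27 profiles: 3 have a profitable deviation, 24 do not.)

3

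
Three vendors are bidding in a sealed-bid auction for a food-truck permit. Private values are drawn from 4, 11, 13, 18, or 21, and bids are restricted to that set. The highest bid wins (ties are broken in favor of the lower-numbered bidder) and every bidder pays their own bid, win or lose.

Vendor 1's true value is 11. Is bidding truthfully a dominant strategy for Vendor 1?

No

Consider the case where Vendor 2 bids 4 and Vendor 3 bids 4.
Truthful bid 11: wins, pays 11, utility 11 - 11 = 0.
Bid 4 instead: wins, pays 4, utility 11 - 4 = 7.
Since 7 > 0, bidding 4 is strictly better here, so truthful bidding is not dominant.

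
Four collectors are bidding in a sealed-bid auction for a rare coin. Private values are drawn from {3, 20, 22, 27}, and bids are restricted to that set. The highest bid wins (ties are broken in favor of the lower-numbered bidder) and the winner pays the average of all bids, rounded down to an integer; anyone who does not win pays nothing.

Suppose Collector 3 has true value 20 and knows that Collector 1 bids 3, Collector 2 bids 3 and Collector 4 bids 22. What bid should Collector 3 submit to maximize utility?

Bid 3: loses, pays 0, utility 0.
Bid 20: loses, pays 0, utility 0.
Bid 22: wins, pays 12, utility 20 - 12 = 8.
Bid 27: wins, pays 13, utility 20 - 13 = 7.
The best choice is 22 with utility 8.

22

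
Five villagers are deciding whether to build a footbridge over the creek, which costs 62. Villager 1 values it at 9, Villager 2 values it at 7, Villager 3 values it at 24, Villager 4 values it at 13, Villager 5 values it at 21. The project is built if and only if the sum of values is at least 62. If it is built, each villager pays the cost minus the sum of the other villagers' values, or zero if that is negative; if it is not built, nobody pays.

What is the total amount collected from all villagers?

Total value 74 ≥ cost 62, so it is built.
Villager 1: others sum to 65; max(0, 62 - 65) = 0.
Villager 2: others sum to 67; max(0, 62 - 67) = 0.
Villager 3: others sum to 50; max(0, 62 - 50) = 12.
Villager 4: others sum to 61; max(0, 62 - 61) = 1.
Villager 5: others sum to 53; max(0, 62 - 53) = 9.
Total collected = 0 + 0 + 12 + 1 + 9 = 22.

22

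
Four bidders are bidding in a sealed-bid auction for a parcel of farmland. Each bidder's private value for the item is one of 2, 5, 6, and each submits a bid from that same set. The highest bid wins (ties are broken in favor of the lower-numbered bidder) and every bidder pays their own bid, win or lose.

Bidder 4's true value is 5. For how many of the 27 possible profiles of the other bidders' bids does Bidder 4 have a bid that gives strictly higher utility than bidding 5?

Others bid (2, 2, 5): truth gives -5; bid 6 gives -1 > -5. Violating.
Others bid (2, 2, 6): truth gives -5; bid 2 gives -2 > -5. Violating.
Others bid (2, 5, 2): truth gives -5; bid 6 gives -1 > -5. Violating.
Others bid (2, 5, 5): truth gives -5; bid 6 gives -1 > -5. Violating.
Others bid (2, 2, 2): truth gives 0; no alternative beats it.
(Checking all 27 profiles: 26 have a profitable deviation, 1 does not.)

26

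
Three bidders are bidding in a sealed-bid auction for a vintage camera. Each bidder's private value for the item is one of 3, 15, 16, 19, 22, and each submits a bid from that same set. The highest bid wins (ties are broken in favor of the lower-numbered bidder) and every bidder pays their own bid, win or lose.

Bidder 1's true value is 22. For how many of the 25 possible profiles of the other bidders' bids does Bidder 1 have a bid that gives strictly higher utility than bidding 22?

Others bid (3, 3): truth gives 0; bid 3 gives 19 > 0. Violating.
Others bid (3, 15): truth gives 0; bid 15 gives 7 > 0. Violating.
Others bid (3, 16): truth gives 0; bid 16 gives 6 > 0. Violating.
Others bid (3, 19): truth gives 0; bid 19 gives 3 > 0. Violating.
Others bid (3, 22): truth gives 0; no alternative beats it.
Others bid (15, 22): truth gives 0; no alternative beats it.
(Checking all 25 profiles: 16 have a profitable deviation, 9 do not.)

16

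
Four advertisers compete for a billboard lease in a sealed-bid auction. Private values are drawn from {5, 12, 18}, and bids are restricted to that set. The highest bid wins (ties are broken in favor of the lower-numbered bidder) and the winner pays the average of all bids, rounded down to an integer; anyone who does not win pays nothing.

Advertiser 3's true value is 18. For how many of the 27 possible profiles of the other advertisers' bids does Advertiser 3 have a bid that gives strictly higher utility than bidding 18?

2

Others bid (5, 5, 5): truth gives 10; bid 12 gives 12 > 10. Violating.
Others bid (5, 5, 12): truth gives 8; bid 12 gives 10 > 8. Violating.
Others bid (5, 5, 18): truth gives 7; no alternative beats it.
Others bid (5, 12, 5): truth gives 8; no alternative beats it.
(Checking all 27 profiles: 2 have a profitable deviation, 25 do not.)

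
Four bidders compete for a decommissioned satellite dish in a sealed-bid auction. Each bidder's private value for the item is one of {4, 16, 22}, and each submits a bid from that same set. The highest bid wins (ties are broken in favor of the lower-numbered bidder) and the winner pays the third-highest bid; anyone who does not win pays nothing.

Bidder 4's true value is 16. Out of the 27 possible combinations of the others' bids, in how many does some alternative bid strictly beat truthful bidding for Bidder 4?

3

Others bid (4, 4, 16): truth gives 0; bid 22 gives 12 > 0. Violating.
Others bid (4, 16, 4): truth gives 0; bid 22 gives 12 > 0. Violating.
Others bid (16, 4, 4): truth gives 0; bid 22 gives 12 > 0. Violating.
Others bid (4, 4, 4): truth gives 12; no alternative beats it.
Others bid (4, 4, 22): truth gives 0; no alternative beats it.
(Checking all 27 profiles: 3 have a profitable deviation, 24 do not.)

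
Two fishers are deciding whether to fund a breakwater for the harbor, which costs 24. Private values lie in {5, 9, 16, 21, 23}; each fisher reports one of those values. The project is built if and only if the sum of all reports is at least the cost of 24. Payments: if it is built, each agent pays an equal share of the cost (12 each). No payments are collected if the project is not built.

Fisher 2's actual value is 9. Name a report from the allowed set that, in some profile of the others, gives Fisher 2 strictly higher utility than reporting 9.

5

Suppose Fisher 1 reports 16.
Report 9: project built, pays 12, utility 9 - 12 = -3.
Report 5: project not built, utility 0.
So reporting 5 beats truth here (0 > -3).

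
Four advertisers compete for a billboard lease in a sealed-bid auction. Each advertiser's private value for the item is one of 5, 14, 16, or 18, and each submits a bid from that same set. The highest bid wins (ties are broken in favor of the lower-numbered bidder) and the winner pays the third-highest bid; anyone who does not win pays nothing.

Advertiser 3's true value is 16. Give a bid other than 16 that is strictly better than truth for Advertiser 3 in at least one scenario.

18

Suppose Advertiser 1 bids 5, Advertiser 2 bids 5 and Advertiser 4 bids 18.
Bid 16: loses, pays 0, utility 0.
Bid 18: wins, pays 5, utility 16 - 5 = 11.
So bidding 18 beats truth here (11 > 0).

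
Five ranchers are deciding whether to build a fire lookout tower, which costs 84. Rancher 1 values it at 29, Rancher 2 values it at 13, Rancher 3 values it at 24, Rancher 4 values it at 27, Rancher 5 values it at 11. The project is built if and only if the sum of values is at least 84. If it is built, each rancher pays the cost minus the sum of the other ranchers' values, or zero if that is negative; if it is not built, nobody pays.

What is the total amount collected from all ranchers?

Total value 104 ≥ cost 84, so it is built.
Rancher 1: others sum to 75; max(0, 84 - 75) = 9.
Rancher 2: others sum to 91; max(0, 84 - 91) = 0.
Rancher 3: others sum to 80; max(0, 84 - 80) = 4.
Rancher 4: others sum to 77; max(0, 84 - 77) = 7.
Rancher 5: others sum to 93; max(0, 84 - 93) = 0.
Total collected = 9 + 0 + 4 + 7 + 0 = 20.

20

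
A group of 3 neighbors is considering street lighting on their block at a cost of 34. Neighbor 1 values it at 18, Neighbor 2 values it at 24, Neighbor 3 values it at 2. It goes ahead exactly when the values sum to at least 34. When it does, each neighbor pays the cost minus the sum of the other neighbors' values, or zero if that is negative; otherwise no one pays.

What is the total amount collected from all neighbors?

Total value 44 ≥ cost 34, so it is built.
Neighbor 1: others sum to 26; max(0, 34 - 26) = 8.
Neighbor 2: others sum to 20; max(0, 34 - 20) = 14.
Neighbor 3: others sum to 42; max(0, 34 - 42) = 0.
Total collected = 8 + 14 + 0 = 22.

22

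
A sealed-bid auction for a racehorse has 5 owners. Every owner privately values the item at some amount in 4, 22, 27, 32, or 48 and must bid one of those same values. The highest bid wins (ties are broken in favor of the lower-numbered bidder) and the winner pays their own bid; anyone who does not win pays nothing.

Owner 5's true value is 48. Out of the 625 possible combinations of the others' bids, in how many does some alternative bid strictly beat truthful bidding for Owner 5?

81

Others bid (4, 4, 4, 4): truth gives 0; bid 22 gives 26 > 0. Violating.
Others bid (4, 4, 4, 22): truth gives 0; bid 27 gives 21 > 0. Violating.
Others bid (4, 4, 4, 27): truth gives 0; bid 32 gives 16 > 0. Violating.
Others bid (4, 4, 22, 4): truth gives 0; bid 27 gives 21 > 0. Violating.
Others bid (4, 4, 4, 32): truth gives 0; no alternative beats it.
Others bid (4, 4, 4, 48): truth gives 0; no alternative beats it.
(Checking all 625 profiles: 81 have a profitable deviation, 544 do not.)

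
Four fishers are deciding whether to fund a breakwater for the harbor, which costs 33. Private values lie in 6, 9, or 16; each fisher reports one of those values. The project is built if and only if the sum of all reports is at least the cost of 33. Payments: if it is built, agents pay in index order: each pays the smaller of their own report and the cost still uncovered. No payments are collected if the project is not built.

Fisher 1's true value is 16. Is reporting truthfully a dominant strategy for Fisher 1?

Consider the case where Fisher 2 reports 6, Fisher 3 reports 6 and Fisher 4 reports 16.
Truthful report 16: project built, pays 16, utility 16 - 16 = 0.
Report 6 instead: project built, pays 6, utility 16 - 6 = 10.
Since 10 > 0, reporting 6 is strictly better here, so truthful reporting is not dominant.

No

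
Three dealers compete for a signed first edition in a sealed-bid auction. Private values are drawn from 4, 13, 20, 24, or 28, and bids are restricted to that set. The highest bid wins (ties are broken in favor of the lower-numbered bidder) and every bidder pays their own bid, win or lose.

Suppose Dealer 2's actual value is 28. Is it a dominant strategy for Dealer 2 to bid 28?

No

Consider the case where Dealer 1 bids 4 and Dealer 3 bids 4.
Truthful bid 28: wins, pays 28, utility 28 - 28 = 0.
Bid 13 instead: wins, pays 13, utility 28 - 13 = 15.
Since 15 > 0, bidding 13 is strictly better here, so truthful bidding is not dominant.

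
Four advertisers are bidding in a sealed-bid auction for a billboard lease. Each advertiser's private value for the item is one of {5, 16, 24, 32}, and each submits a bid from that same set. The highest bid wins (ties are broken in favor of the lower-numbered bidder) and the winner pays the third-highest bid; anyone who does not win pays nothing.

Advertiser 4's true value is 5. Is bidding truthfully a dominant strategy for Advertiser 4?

Check each profile of the others' bids and compare truth against every alternative bid.
Others bid (5, 5, 5): truth gives 0, best alternative gives 0.
Others bid (5, 5, 16): truth gives 0, best alternative gives 0.
Others bid (5, 5, 24): truth gives 0, best alternative gives 0.
Others bid (5, 5, 32): truth gives 0, best alternative gives 0.
Others bid (5, 16, 5): truth gives 0, best alternative gives 0.
Others bid (5, 16, 16): truth gives 0, best alternative gives 0.
(Remaining 58 profiles checked similarly; truth is weakly best in each.)
In every case the truthful bid is at least as good as any alternative, so it is a dominant strategy.

Yes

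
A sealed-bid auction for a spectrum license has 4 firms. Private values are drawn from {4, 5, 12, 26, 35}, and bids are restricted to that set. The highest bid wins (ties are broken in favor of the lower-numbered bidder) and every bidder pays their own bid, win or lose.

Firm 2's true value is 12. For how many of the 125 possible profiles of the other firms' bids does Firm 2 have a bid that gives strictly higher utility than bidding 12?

Others bid (4, 4, 4): truth gives 0; bid 5 gives 7 > 0. Violating.
Others bid (4, 4, 5): truth gives 0; bid 5 gives 7 > 0. Violating.
Others bid (4, 4, 26): truth gives -12; bid 4 gives -4 > -12. Violating.
Others bid (4, 4, 35): truth gives -12; bid 4 gives -4 > -12. Violating.
Others bid (4, 4, 12): truth gives 0; no alternative beats it.
Others bid (4, 5, 12): truth gives 0; no alternative beats it.
(Checking all 125 profiles: 111 have a profitable deviation, 14 do not.)

111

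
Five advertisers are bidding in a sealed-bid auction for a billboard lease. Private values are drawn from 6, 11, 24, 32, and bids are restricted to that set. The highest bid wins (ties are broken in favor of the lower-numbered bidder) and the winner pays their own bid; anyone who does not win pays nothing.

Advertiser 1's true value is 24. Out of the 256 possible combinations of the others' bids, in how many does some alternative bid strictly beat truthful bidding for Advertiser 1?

16

Others bid (6, 6, 6, 6): truth gives 0; bid 6 gives 18 > 0. Violating.
Others bid (6, 6, 6, 11): truth gives 0; bid 11 gives 13 > 0. Violating.
Others bid (6, 6, 11, 6): truth gives 0; bid 11 gives 13 > 0. Violating.
Others bid (6, 6, 11, 11): truth gives 0; bid 11 gives 13 > 0. Violating.
Others bid (6, 6, 6, 24): truth gives 0; no alternative beats it.
Others bid (6, 6, 6, 32): truth gives 0; no alternative beats it.
(Checking all 256 profiles: 16 have a profitable deviation, 240 do not.)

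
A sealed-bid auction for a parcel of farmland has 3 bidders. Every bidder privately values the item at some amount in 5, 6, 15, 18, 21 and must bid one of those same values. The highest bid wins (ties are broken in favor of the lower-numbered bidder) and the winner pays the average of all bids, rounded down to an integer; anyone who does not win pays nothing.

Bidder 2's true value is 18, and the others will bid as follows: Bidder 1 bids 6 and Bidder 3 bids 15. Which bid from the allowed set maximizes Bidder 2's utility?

Bid 5: loses, pays 0, utility 0.
Bid 6: loses, pays 0, utility 0.
Bid 15: wins, pays 12, utility 18 - 12 = 6.
Bid 18: wins, pays 13, utility 18 - 13 = 5.
Bid 21: wins, pays 14, utility 18 - 14 = 4.
The best choice is 15 with utility 6.

15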